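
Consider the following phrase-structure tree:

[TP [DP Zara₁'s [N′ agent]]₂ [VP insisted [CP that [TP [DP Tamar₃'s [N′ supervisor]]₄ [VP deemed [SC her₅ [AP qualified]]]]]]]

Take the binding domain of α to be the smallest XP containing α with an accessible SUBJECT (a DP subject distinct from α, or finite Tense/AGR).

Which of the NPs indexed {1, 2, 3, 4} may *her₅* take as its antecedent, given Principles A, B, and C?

*her* is a pronoun, so Principle B applies: it must be free in its binding domain.
Binding domain of *her₅*: the embedded TP, whose subject is [Tamar₃'s supervisor]₄.
*Zara₁* and the pronoun do not c-command one another → neither Principle B nor Principle C is at stake; coindexation permitted.
*[Zara₁'s agent]₂* c-commands the pronoun but from outside its binding domain, and is not c-commanded by it → coindexation permitted.
*Tamar₃* and the pronoun do not c-command one another → neither Principle B nor Principle C is at stake; coindexation permitted.
*[Tamar₃'s supervisor]₄* c-commands the pronoun within its binding domain → coindexation would violate Principle B.

{1, 2, 3}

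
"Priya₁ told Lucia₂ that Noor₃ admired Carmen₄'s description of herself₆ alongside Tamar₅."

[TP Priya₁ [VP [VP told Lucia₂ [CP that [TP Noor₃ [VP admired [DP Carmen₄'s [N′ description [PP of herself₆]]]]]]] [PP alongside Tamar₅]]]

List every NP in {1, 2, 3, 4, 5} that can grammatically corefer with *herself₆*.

*herself* is an anaphor, so Principle A applies: it must be bound in its binding domain.
Binding domain of *herself₆*: the possessed DP, whose subject is Carmen₄.
*Priya₁* c-commands the anaphor but is outside its binding domain → cannot satisfy Principle A.
*Lucia₂* c-commands the anaphor but is outside its binding domain → cannot satisfy Principle A.
*Noor₃* c-commands the anaphor but is outside its binding domain → cannot satisfy Principle A.
*Carmen₄* c-commands the anaphor within its binding domain → licit binder.
*Tamar₅* does not c-command the anaphor → cannot bind it.

{4}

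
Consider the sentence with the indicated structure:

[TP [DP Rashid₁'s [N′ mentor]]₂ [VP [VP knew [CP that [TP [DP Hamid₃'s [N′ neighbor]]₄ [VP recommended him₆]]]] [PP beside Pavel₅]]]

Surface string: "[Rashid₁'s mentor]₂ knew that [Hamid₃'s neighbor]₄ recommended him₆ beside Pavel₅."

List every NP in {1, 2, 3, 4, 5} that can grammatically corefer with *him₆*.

{1, 2, 3, 5}

*him* is a pronoun, so Principle B applies: it must be free in its binding domain.
Binding domain of *him₆*: the embedded TP, whose subject is [Hamid₃'s neighbor]₄.
*Rashid₁* and the pronoun do not c-command one another → neither Principle B nor Principle C is at stake; coindexation permitted.
*[Rashid₁'s mentor]₂* c-commands the pronoun but from outside its binding domain, and is not c-commanded by it → coindexation permitted.
*Hamid₃* and the pronoun do not c-command one another → neither Principle B nor Principle C is at stake; coindexation permitted.
*[Hamid₃'s neighbor]₄* c-commands the pronoun within its binding domain → coindexation would violate Principle B.
*Pavel₅* and the pronoun do not c-command one another → neither Principle B nor Principle C is at stake; coindexation permitted.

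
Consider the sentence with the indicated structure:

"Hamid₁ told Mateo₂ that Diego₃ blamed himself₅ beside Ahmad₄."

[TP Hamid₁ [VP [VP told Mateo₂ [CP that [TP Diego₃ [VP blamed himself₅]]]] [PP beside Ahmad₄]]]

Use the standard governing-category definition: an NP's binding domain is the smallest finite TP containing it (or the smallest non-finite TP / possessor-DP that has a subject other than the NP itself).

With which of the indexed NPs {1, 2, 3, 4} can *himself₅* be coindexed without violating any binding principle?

{3}

*himself* is an anaphor, so Principle A applies: it must be bound in its binding domain.
Binding domain of *himself₅*: the embedded TP, whose subject is Diego₃.
*Hamid₁* c-commands the anaphor but is outside its binding domain → cannot satisfy Principle A.
*Mateo₂* c-commands the anaphor but is outside its binding domain → cannot satisfy Principle A.
*Diego₃* c-commands the anaphor within its binding domain → licit binder.
*Ahmad₄* does not c-command the anaphor → cannot bind it.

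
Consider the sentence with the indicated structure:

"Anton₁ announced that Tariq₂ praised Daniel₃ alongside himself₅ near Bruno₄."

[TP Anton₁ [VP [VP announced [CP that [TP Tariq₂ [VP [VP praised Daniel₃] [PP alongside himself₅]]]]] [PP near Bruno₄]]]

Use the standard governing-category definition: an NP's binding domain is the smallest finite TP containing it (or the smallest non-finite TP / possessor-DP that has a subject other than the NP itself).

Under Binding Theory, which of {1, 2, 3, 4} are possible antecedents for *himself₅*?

*himself* is an anaphor, so Principle A applies: it must be bound in its binding domain.
Binding domain of *himself₅*: the embedded TP, whose subject is Tariq₂.
*Anton₁* c-commands the anaphor but is outside its binding domain → cannot satisfy Principle A.
*Tariq₂* c-commands the anaphor within its binding domain → licit binder.
*Daniel₃* does not c-command the anaphor → cannot bind it.
*Bruno₄* does not c-command the anaphor → cannot bind it.

{2}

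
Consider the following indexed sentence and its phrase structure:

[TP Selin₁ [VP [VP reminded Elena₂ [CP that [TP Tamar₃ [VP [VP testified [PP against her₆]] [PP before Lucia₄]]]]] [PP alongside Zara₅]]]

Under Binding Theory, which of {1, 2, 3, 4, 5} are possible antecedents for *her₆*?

*her* is a pronoun, so Principle B applies: it must be free in its binding domain.
Binding domain of *her₆*: the embedded TP, whose subject is Tamar₃.
*Selin₁* c-commands the pronoun but from outside its binding domain, and is not c-commanded by it → coindexation permitted.
*Elena₂* c-commands the pronoun but from outside its binding domain, and is not c-commanded by it → coindexation permitted.
*Tamar₃* c-commands the pronoun within its binding domain → coindexation would violate Principle B.
*Lucia₄* and the pronoun do not c-command one another → neither Principle B nor Principle C is at stake; coindexation permitted.
*Zara₅* and the pronoun do not c-command one another → neither Principle B nor Principle C is at stake; coindexation permitted.

{1, 2, 4, 5}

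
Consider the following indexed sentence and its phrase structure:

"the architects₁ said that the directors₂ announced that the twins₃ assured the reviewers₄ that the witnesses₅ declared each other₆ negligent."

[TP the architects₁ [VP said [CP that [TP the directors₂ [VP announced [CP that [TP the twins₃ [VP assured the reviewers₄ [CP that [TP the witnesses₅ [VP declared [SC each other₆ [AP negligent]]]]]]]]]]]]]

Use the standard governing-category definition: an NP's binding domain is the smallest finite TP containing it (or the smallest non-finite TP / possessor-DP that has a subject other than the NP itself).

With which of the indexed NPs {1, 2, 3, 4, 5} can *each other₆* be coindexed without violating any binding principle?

*each other* is an anaphor, so Principle A applies: it must be bound in its binding domain.
Binding domain of *each other₆*: the embedded TP, whose subject is the witnesses₅.
*the architects₁* c-commands the anaphor but is outside its binding domain → cannot satisfy Principle A.
*the directors₂* c-commands the anaphor but is outside its binding domain → cannot satisfy Principle A.
*the twins₃* c-commands the anaphor but is outside its binding domain → cannot satisfy Principle A.
*the reviewers₄* c-commands the anaphor but is outside its binding domain → cannot satisfy Principle A.
*the witnesses₅* c-commands the anaphor within its binding domain → licit binder.

{5}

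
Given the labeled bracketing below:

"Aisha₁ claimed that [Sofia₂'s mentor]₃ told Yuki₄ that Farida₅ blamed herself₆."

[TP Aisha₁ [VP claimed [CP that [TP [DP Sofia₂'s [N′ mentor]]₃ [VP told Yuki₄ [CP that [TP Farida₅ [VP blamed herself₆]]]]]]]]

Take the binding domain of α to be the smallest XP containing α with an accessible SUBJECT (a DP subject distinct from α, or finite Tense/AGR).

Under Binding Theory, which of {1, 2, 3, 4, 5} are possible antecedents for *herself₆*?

*herself* is an anaphor, so Principle A applies: it must be bound in its binding domain.
Binding domain of *herself₆*: the embedded TP, whose subject is Farida₅.
*Aisha₁* c-commands the anaphor but is outside its binding domain → cannot satisfy Principle A.
*Sofia₂* does not c-command the anaphor → cannot bind it.
*[Sofia₂'s mentor]₃* c-commands the anaphor but is outside its binding domain → cannot satisfy Principle A.
*Yuki₄* c-commands the anaphor but is outside its binding domain → cannot satisfy Principle A.
*Farida₅* c-commands the anaphor within its binding domain → licit binder.

{5}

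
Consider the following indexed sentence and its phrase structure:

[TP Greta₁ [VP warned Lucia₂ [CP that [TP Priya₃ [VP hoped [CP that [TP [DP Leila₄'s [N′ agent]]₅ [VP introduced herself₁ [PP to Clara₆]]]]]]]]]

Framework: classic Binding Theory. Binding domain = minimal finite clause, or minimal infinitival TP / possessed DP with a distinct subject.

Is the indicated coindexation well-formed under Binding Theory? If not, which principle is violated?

Principle A

The two coindexed NPs are *Greta₁* and *herself₁*.
*herself₁* is an anaphor. Principle A requires it to be bound within its binding domain — the embedded TP, whose subject is [Leila₄'s agent]₅.
Within that domain it is c-commanded by *[Leila₄'s agent]₅*, which does not share its index.
*Greta₁* does c-command the anaphor, but from outside its binding domain.
The anaphor is unbound in its domain → Principle A violation.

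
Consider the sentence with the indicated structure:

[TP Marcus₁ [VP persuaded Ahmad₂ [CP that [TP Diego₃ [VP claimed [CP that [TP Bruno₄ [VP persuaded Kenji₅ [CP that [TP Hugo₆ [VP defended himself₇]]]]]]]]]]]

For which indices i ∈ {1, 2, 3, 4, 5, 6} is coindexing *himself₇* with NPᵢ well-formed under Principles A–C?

*himself* is an anaphor, so Principle A applies: it must be bound in its binding domain.
Binding domain of *himself₇*: the embedded TP, whose subject is Hugo₆.
*Marcus₁* c-commands the anaphor but is outside its binding domain → cannot satisfy Principle A.
*Ahmad₂* c-commands the anaphor but is outside its binding domain → cannot satisfy Principle A.
*Diego₃* c-commands the anaphor but is outside its binding domain → cannot satisfy Principle A.
*Bruno₄* c-commands the anaphor but is outside its binding domain → cannot satisfy Principle A.
*Kenji₅* c-commands the anaphor but is outside its binding domain → cannot satisfy Principle A.
*Hugo₆* c-commands the anaphor within its binding domain → licit binder.

{6}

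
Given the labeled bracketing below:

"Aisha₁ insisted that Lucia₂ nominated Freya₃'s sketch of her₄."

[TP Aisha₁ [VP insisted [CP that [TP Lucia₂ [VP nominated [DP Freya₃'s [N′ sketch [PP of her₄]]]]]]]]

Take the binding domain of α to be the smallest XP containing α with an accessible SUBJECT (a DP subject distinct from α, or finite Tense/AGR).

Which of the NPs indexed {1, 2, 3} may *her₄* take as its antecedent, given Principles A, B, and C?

*her* is a pronoun, so Principle B applies: it must be free in its binding domain.
Binding domain of *her₄*: the possessed DP, whose subject is Freya₃.
*Aisha₁* c-commands the pronoun but from outside its binding domain, and is not c-commanded by it → coindexation permitted.
*Lucia₂* c-commands the pronoun but from outside its binding domain, and is not c-commanded by it → coindexation permitted.
*Freya₃* c-commands the pronoun within its binding domain → coindexation would violate Principle B.

{1, 2}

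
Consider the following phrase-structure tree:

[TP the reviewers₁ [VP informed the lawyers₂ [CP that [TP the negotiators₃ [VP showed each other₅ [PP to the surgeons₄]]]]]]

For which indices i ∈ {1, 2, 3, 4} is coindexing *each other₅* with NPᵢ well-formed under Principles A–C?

*each other* is an anaphor, so Principle A applies: it must be bound in its binding domain.
Binding domain of *each other₅*: the embedded TP, whose subject is the negotiators₃.
*the reviewers₁* c-commands the anaphor but is outside its binding domain → cannot satisfy Principle A.
*the lawyers₂* c-commands the anaphor but is outside its binding domain → cannot satisfy Principle A.
*the negotiators₃* c-commands the anaphor within its binding domain → licit binder.
*the surgeons₄* does not c-command the anaphor → cannot bind it.

{3}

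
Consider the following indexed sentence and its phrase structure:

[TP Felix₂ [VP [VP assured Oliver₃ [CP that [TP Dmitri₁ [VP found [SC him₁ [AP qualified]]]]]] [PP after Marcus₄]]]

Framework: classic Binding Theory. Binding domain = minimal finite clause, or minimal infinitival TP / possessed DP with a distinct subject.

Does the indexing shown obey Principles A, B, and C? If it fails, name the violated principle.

The two coindexed NPs are *Dmitri₁* and *him₁*.
*him₁* is a pronoun. Its binding domain is the embedded TP, whose subject is Dmitri₁.
*Dmitri₁* c-commands it within that domain and carries the same index.
The pronoun is locally bound → Principle B violation.

Principle B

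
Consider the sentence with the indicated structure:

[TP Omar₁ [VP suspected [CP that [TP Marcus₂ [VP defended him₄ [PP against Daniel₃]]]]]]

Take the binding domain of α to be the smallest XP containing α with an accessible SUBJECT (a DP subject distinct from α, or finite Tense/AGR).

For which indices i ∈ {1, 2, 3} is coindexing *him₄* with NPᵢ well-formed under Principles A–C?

{1}

*him* is a pronoun, so Principle B applies: it must be free in its binding domain.
Binding domain of *him₄*: the embedded TP, whose subject is Marcus₂.
*Omar₁* c-commands the pronoun but from outside its binding domain, and is not c-commanded by it → coindexation permitted.
*Marcus₂* c-commands the pronoun within its binding domain → coindexation would violate Principle B.
*Daniel₃*: the pronoun c-commands this R-expression → coindexation would violate Principle C on *Daniel₃*.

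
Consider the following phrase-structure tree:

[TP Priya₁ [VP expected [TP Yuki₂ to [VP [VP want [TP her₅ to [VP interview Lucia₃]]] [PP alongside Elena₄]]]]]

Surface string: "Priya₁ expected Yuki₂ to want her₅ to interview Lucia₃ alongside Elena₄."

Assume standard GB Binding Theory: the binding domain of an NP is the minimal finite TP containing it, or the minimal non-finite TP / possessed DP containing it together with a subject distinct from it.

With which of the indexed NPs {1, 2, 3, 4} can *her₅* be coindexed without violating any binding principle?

*her* is a pronoun, so Principle B applies: it must be free in its binding domain.
Binding domain of *her₅*: the embedded TP, whose subject is Yuki₂.
*Priya₁* c-commands the pronoun but from outside its binding domain, and is not c-commanded by it → coindexation permitted.
*Yuki₂* c-commands the pronoun within its binding domain → coindexation would violate Principle B.
*Lucia₃*: the pronoun c-commands this R-expression → coindexation would violate Principle C on *Lucia₃*.
*Elena₄* and the pronoun do not c-command one another → neither Principle B nor Principle C is at stake; coindexation permitted.

{1, 4}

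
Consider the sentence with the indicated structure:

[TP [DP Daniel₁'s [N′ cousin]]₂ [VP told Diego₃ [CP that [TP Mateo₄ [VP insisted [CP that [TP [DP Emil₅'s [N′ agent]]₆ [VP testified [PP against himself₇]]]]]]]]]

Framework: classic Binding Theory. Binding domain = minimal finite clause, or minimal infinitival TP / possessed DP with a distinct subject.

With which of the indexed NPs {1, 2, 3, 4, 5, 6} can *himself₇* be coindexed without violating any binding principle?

*himself* is an anaphor, so Principle A applies: it must be bound in its binding domain.
Binding domain of *himself₇*: the embedded TP, whose subject is [Emil₅'s agent]₆.
*Daniel₁* does not c-command the anaphor → cannot bind it.
*[Daniel₁'s cousin]₂* c-commands the anaphor but is outside its binding domain → cannot satisfy Principle A.
*Diego₃* c-commands the anaphor but is outside its binding domain → cannot satisfy Principle A.
*Mateo₄* c-commands the anaphor but is outside its binding domain → cannot satisfy Principle A.
*Emil₅* does not c-command the anaphor → cannot bind it.
*[Emil₅'s agent]₆* c-commands the anaphor within its binding domain → licit binder.

{6}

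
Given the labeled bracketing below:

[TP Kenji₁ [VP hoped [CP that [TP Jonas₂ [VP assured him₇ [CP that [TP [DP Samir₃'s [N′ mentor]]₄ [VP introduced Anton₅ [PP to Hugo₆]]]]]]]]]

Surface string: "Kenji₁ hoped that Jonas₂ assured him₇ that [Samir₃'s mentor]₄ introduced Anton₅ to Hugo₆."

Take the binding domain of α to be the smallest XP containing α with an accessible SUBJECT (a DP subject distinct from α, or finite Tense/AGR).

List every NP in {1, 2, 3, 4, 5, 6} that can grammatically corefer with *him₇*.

*him* is a pronoun, so Principle B applies: it must be free in its binding domain.
Binding domain of *him₇*: the embedded TP, whose subject is Jonas₂.
*Kenji₁* c-commands the pronoun but from outside its binding domain, and is not c-commanded by it → coindexation permitted.
*Jonas₂* c-commands the pronoun within its binding domain → coindexation would violate Principle B.
*Samir₃*: the pronoun c-commands this R-expression → coindexation would violate Principle C on *Samir₃*.
*[Samir₃'s mentor]₄*: the pronoun c-commands this R-expression → coindexation would violate Principle C on *[Samir₃'s mentor]₄*.
*Anton₅*: the pronoun c-commands this R-expression → coindexation would violate Principle C on *Anton₅*.
*Hugo₆*: the pronoun c-commands this R-expression → coindexation would violate Principle C on *Hugo₆*.

{1}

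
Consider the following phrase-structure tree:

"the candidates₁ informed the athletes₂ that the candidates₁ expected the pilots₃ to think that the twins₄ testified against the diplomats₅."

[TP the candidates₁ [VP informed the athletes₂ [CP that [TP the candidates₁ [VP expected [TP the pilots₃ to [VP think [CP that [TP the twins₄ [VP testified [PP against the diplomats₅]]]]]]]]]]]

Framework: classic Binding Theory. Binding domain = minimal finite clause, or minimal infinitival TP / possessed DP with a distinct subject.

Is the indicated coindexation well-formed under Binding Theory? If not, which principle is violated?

Principle C

The two coindexed NPs are *the candidates₁* (the higher occurrence) and *the candidates₁* (the lower occurrence).
*the candidates₁* (the lower occurrence) is an R-expression. Principle C requires it to be free everywhere.
*the candidates₁* (the higher occurrence) c-commands it and carries the same index.
The R-expression is bound → Principle C violation.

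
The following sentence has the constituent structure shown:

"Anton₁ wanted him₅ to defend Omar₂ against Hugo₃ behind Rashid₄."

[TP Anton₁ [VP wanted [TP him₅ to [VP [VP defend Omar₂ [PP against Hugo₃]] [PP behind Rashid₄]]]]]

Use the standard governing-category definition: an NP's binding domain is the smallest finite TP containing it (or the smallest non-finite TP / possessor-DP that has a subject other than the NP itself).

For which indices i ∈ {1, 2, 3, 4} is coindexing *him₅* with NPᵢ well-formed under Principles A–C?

*him* is a pronoun, so Principle B applies: it must be free in its binding domain.
Binding domain of *him₅*: the matrix TP, whose subject is Anton₁.
*Anton₁* c-commands the pronoun within its binding domain → coindexation would violate Principle B.
*Omar₂*: the pronoun c-commands this R-expression → coindexation would violate Principle C on *Omar₂*.
*Hugo₃*: the pronoun c-commands this R-expression → coindexation would violate Principle C on *Hugo₃*.
*Rashid₄*: the pronoun c-commands this R-expression → coindexation would violate Principle C on *Rashid₄*.

none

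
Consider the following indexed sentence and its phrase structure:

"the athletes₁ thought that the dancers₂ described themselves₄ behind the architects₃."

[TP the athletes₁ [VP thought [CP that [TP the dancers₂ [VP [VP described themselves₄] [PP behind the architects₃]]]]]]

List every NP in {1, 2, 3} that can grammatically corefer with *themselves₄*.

*themselves* is an anaphor, so Principle A applies: it must be bound in its binding domain.
Binding domain of *themselves₄*: the embedded TP, whose subject is the dancers₂.
*the athletes₁* c-commands the anaphor but is outside its binding domain → cannot satisfy Principle A.
*the dancers₂* c-commands the anaphor within its binding domain → licit binder.
*the architects₃* does not c-command the anaphor → cannot bind it.

{2}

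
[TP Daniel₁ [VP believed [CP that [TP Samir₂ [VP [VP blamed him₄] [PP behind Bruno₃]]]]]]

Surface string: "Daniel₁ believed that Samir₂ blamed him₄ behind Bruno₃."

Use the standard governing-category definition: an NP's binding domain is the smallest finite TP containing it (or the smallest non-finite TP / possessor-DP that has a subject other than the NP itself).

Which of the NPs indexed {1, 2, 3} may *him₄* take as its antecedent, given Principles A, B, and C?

*him* is a pronoun, so Principle B applies: it must be free in its binding domain.
Binding domain of *him₄*: the embedded TP, whose subject is Samir₂.
*Daniel₁* c-commands the pronoun but from outside its binding domain, and is not c-commanded by it → coindexation permitted.
*Samir₂* c-commands the pronoun within its binding domain → coindexation would violate Principle B.
*Bruno₃* and the pronoun do not c-command one another → neither Principle B nor Principle C is at stake; coindexation permitted.

{1, 3}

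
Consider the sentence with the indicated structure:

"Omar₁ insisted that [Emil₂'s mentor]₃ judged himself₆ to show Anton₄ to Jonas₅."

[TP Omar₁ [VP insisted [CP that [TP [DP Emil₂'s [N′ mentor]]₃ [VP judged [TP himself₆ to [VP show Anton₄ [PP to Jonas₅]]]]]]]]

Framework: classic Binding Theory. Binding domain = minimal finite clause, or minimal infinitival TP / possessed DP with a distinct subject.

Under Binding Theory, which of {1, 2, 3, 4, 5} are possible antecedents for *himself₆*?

*himself* is an anaphor, so Principle A applies: it must be bound in its binding domain.
Binding domain of *himself₆*: the embedded TP, whose subject is [Emil₂'s mentor]₃.
*Omar₁* c-commands the anaphor but is outside its binding domain → cannot satisfy Principle A.
*Emil₂* does not c-command the anaphor → cannot bind it.
*[Emil₂'s mentor]₃* c-commands the anaphor within its binding domain → licit binder.
*Anton₄* does not c-command the anaphor → cannot bind it.
*Jonas₅* does not c-command the anaphor → cannot bind it.

{3}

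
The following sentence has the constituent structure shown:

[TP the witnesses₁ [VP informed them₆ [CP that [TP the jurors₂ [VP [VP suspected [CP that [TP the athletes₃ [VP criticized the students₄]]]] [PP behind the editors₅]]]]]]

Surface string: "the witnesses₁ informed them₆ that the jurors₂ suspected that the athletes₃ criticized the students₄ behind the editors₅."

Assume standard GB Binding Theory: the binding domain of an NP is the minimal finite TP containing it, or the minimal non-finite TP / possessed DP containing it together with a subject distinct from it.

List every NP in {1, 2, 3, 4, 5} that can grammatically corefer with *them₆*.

none

*them* is a pronoun, so Principle B applies: it must be free in its binding domain.
Binding domain of *them₆*: the matrix TP, whose subject is the witnesses₁.
*the witnesses₁* c-commands the pronoun within its binding domain → coindexation would violate Principle B.
*the jurors₂*: the pronoun c-commands this R-expression → coindexation would violate Principle C on *the jurors₂*.
*the athletes₃*: the pronoun c-commands this R-expression → coindexation would violate Principle C on *the athletes₃*.
*the students₄*: the pronoun c-commands this R-expression → coindexation would violate Principle C on *the students₄*.
*the editors₅*: the pronoun c-commands this R-expression → coindexation would violate Principle C on *the editors₅*.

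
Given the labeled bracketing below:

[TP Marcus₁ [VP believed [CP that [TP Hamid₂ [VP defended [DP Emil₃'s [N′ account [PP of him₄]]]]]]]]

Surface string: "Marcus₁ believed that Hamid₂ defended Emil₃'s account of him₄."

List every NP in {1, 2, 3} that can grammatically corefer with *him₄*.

{1, 2}

*him* is a pronoun, so Principle B applies: it must be free in its binding domain.
Binding domain of *him₄*: the possessed DP, whose subject is Emil₃.
*Marcus₁* c-commands the pronoun but from outside its binding domain, and is not c-commanded by it → coindexation permitted.
*Hamid₂* c-commands the pronoun but from outside its binding domain, and is not c-commanded by it → coindexation permitted.
*Emil₃* c-commands the pronoun within its binding domain → coindexation would violate Principle B.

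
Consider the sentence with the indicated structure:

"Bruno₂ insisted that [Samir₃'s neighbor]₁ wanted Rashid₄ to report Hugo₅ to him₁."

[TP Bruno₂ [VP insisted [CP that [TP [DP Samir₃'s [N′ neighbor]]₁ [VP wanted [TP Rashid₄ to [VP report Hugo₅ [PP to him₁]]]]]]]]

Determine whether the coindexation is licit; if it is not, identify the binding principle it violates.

grammatical

The two coindexed NPs are *[Samir₃'s neighbor]₁* and *him₁*.
*him₁* is a pronoun; its binding domain is the embedded TP, whose subject is Rashid₄. Within that domain it is c-commanded only by *Rashid₄*, *Hugo₅*, which carry a different index — the pronoun is free locally, so Principle B holds.
*[Samir₃'s neighbor]₁* is an R-expression; *him₁* does not c-command it, and no other NP shares its index, so Principle C is satisfied.
All principles are respected.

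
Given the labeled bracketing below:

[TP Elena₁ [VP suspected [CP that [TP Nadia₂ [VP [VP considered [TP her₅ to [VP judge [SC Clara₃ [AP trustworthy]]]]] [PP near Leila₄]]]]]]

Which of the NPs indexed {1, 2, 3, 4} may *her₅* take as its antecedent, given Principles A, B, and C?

{1, 4}

*her* is a pronoun, so Principle B applies: it must be free in its binding domain.
Binding domain of *her₅*: the embedded TP, whose subject is Nadia₂.
*Elena₁* c-commands the pronoun but from outside its binding domain, and is not c-commanded by it → coindexation permitted.
*Nadia₂* c-commands the pronoun within its binding domain → coindexation would violate Principle B.
*Clara₃*: the pronoun c-commands this R-expression → coindexation would violate Principle C on *Clara₃*.
*Leila₄* and the pronoun do not c-command one another → neither Principle B nor Principle C is at stake; coindexation permitted.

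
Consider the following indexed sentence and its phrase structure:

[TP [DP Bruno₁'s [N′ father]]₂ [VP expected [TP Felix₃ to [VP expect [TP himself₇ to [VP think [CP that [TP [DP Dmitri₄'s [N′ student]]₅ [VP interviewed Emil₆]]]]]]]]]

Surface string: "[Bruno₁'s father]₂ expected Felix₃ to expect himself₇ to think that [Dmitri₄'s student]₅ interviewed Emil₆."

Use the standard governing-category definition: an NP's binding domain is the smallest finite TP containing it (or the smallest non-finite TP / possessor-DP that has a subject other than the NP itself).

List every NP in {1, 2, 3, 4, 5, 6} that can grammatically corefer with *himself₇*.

*himself* is an anaphor, so Principle A applies: it must be bound in its binding domain.
Binding domain of *himself₇*: the embedded TP, whose subject is Felix₃.
*Bruno₁* does not c-command the anaphor → cannot bind it.
*[Bruno₁'s father]₂* c-commands the anaphor but is outside its binding domain → cannot satisfy Principle A.
*Felix₃* c-commands the anaphor within its binding domain → licit binder.
*Dmitri₄* does not c-command the anaphor → cannot bind it.
*[Dmitri₄'s student]₅* does not c-command the anaphor → cannot bind it.
*Emil₆* does not c-command the anaphor → cannot bind it.

{3}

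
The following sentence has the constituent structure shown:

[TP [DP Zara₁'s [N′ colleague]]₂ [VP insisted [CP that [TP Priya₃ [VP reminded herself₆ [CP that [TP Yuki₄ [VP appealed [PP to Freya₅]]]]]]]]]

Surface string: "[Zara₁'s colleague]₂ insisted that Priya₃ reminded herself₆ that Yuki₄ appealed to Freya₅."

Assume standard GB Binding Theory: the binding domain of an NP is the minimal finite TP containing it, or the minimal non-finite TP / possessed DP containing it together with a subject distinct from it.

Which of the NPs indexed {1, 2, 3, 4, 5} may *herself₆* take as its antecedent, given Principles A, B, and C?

*herself* is an anaphor, so Principle A applies: it must be bound in its binding domain.
Binding domain of *herself₆*: the embedded TP, whose subject is Priya₃.
*Zara₁* does not c-command the anaphor → cannot bind it.
*[Zara₁'s colleague]₂* c-commands the anaphor but is outside its binding domain → cannot satisfy Principle A.
*Priya₃* c-commands the anaphor within its binding domain → licit binder.
*Yuki₄* does not c-command the anaphor → cannot bind it.
*Freya₅* does not c-command the anaphor → cannot bind it.

{3}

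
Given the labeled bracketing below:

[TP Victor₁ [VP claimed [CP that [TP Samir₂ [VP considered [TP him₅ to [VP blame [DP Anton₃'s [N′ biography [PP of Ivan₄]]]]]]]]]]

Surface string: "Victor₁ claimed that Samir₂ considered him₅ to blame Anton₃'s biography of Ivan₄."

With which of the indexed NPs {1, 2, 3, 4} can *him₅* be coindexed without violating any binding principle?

{1}

*him* is a pronoun, so Principle B applies: it must be free in its binding domain.
Binding domain of *him₅*: the embedded TP, whose subject is Samir₂.
*Victor₁* c-commands the pronoun but from outside its binding domain, and is not c-commanded by it → coindexation permitted.
*Samir₂* c-commands the pronoun within its binding domain → coindexation would violate Principle B.
*Anton₃*: the pronoun c-commands this R-expression → coindexation would violate Principle C on *Anton₃*.
*Ivan₄*: the pronoun c-commands this R-expression → coindexation would violate Principle C on *Ivan₄*.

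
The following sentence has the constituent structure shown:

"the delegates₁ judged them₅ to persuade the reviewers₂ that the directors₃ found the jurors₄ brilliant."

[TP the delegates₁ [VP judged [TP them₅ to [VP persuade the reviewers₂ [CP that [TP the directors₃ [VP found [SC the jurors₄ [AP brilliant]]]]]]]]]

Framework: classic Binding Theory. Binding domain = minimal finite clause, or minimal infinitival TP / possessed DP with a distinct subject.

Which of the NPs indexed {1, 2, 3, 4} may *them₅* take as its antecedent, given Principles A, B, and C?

*them* is a pronoun, so Principle B applies: it must be free in its binding domain.
Binding domain of *them₅*: the matrix TP, whose subject is the delegates₁.
*the delegates₁* c-commands the pronoun within its binding domain → coindexation would violate Principle B.
*the reviewers₂*: the pronoun c-commands this R-expression → coindexation would violate Principle C on *the reviewers₂*.
*the directors₃*: the pronoun c-commands this R-expression → coindexation would violate Principle C on *the directors₃*.
*the jurors₄*: the pronoun c-commands this R-expression → coindexation would violate Principle C on *the jurors₄*.

none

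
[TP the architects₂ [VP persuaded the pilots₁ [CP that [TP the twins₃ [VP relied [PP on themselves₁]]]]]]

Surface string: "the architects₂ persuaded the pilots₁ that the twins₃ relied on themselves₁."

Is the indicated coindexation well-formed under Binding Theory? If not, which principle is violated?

The two coindexed NPs are *the pilots₁* and *themselves₁*.
*themselves₁* is an anaphor. Principle A requires it to be bound within its binding domain — the embedded TP, whose subject is the twins₃.
Within that domain it is c-commanded by *the twins₃*, which does not share its index.
*the pilots₁* does c-command the anaphor, but from outside its binding domain.
The anaphor is unbound in its domain → Principle A violation.

Principle A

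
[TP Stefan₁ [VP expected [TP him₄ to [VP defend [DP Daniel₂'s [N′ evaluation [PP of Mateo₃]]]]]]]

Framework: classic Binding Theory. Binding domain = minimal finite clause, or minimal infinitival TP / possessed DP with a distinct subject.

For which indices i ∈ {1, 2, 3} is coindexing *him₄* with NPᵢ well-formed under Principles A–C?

*him* is a pronoun, so Principle B applies: it must be free in its binding domain.
Binding domain of *him₄*: the matrix TP, whose subject is Stefan₁.
*Stefan₁* c-commands the pronoun within its binding domain → coindexation would violate Principle B.
*Daniel₂*: the pronoun c-commands this R-expression → coindexation would violate Principle C on *Daniel₂*.
*Mateo₃*: the pronoun c-commands this R-expression → coindexation would violate Principle C on *Mateo₃*.

none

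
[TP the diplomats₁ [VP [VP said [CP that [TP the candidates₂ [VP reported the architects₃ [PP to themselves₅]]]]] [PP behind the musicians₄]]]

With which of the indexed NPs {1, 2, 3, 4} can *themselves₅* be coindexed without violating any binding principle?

*themselves* is an anaphor, so Principle A applies: it must be bound in its binding domain.
Binding domain of *themselves₅*: the embedded TP, whose subject is the candidates₂.
*the diplomats₁* c-commands the anaphor but is outside its binding domain → cannot satisfy Principle A.
*the candidates₂* c-commands the anaphor within its binding domain → licit binder.
*the architects₃* c-commands the anaphor within its binding domain → licit binder.
*the musicians₄* does not c-command the anaphor → cannot bind it.

{2, 3}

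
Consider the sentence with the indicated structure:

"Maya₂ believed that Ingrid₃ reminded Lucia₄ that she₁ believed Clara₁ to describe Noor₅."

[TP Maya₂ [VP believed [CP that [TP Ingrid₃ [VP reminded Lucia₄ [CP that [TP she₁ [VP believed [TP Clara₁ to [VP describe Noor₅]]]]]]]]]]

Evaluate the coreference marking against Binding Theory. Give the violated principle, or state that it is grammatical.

The two coindexed NPs are *she₁* and *Clara₁*.
*Clara₁* is an R-expression. Principle C requires it to be free everywhere.
*she₁* c-commands it and carries the same index.
The R-expression is bound → Principle C violation.

Principle C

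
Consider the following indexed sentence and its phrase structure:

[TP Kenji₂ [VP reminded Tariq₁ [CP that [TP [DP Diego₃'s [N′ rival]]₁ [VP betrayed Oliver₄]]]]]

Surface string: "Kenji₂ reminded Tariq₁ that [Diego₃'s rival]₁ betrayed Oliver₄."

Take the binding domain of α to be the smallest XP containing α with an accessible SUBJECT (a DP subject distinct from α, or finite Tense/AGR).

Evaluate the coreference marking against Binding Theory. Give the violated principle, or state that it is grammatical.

Principle C

The two coindexed NPs are *[Diego₃'s rival]₁* and *Tariq₁*.
*[Diego₃'s rival]₁* is an R-expression. Principle C requires it to be free everywhere.
*Tariq₁* c-commands it and carries the same index.
The R-expression is bound → Principle C violation.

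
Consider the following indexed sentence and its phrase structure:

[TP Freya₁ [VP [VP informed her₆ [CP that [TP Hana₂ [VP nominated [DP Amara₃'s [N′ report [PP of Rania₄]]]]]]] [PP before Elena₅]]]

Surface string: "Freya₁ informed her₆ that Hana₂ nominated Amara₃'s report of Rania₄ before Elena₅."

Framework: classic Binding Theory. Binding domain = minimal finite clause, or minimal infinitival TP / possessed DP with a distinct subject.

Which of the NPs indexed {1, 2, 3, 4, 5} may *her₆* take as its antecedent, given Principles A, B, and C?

{5}

*her* is a pronoun, so Principle B applies: it must be free in its binding domain.
Binding domain of *her₆*: the matrix TP, whose subject is Freya₁.
*Freya₁* c-commands the pronoun within its binding domain → coindexation would violate Principle B.
*Hana₂*: the pronoun c-commands this R-expression → coindexation would violate Principle C on *Hana₂*.
*Amara₃*: the pronoun c-commands this R-expression → coindexation would violate Principle C on *Amara₃*.
*Rania₄*: the pronoun c-commands this R-expression → coindexation would violate Principle C on *Rania₄*.
*Elena₅* and the pronoun do not c-command one another → neither Principle B nor Principle C is at stake; coindexation permitted.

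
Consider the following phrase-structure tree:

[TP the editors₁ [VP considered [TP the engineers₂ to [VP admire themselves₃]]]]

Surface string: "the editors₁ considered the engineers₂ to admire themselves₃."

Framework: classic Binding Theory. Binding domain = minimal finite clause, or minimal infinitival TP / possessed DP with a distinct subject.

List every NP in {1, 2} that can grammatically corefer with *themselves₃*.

*themselves* is an anaphor, so Principle A applies: it must be bound in its binding domain.
Binding domain of *themselves₃*: the embedded TP, whose subject is the engineers₂.
*the editors₁* c-commands the anaphor but is outside its binding domain → cannot satisfy Principle A.
*the engineers₂* c-commands the anaphor within its binding domain → licit binder.

{2}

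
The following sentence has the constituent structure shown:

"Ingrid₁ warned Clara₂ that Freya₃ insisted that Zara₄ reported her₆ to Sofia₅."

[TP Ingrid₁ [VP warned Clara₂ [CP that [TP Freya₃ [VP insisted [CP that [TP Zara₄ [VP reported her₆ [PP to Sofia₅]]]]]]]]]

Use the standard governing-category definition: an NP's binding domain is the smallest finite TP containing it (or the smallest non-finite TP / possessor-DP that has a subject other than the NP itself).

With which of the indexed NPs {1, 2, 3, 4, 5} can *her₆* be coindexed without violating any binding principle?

*her* is a pronoun, so Principle B applies: it must be free in its binding domain.
Binding domain of *her₆*: the embedded TP, whose subject is Zara₄.
*Ingrid₁* c-commands the pronoun but from outside its binding domain, and is not c-commanded by it → coindexation permitted.
*Clara₂* c-commands the pronoun but from outside its binding domain, and is not c-commanded by it → coindexation permitted.
*Freya₃* c-commands the pronoun but from outside its binding domain, and is not c-commanded by it → coindexation permitted.
*Zara₄* c-commands the pronoun within its binding domain → coindexation would violate Principle B.
*Sofia₅*: the pronoun c-commands this R-expression → coindexation would violate Principle C on *Sofia₅*.

{1, 2, 3}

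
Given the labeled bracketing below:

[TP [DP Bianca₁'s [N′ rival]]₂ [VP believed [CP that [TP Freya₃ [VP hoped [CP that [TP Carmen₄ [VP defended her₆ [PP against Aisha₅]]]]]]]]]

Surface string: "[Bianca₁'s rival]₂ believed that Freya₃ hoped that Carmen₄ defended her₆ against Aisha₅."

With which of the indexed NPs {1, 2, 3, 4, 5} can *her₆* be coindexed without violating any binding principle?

{1, 2, 3}

*her* is a pronoun, so Principle B applies: it must be free in its binding domain.
Binding domain of *her₆*: the embedded TP, whose subject is Carmen₄.
*Bianca₁* and the pronoun do not c-command one another → neither Principle B nor Principle C is at stake; coindexation permitted.
*[Bianca₁'s rival]₂* c-commands the pronoun but from outside its binding domain, and is not c-commanded by it → coindexation permitted.
*Freya₃* c-commands the pronoun but from outside its binding domain, and is not c-commanded by it → coindexation permitted.
*Carmen₄* c-commands the pronoun within its binding domain → coindexation would violate Principle B.
*Aisha₅*: the pronoun c-commands this R-expression → coindexation would violate Principle C on *Aisha₅*.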